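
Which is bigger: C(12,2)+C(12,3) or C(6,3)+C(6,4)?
First=286, Second=35.

Answer: C(12,2)+C(12,3)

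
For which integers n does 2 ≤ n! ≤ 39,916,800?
2, 3, 4, 5, 6, 7, 8, 9, 10, 11

Working:
n! is strictly increasing; 2! = 2 and 11! = 39,916,800, so valid n = 2, 3, 4, 5, 6, 7, 8, 9, 10, 11.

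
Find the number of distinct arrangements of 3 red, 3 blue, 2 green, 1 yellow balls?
5,040

Explanation: Multinomial: 9!/(3! × 3! × 2! × 1!) = 5,040.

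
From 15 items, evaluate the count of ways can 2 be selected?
105

Explanation: C(15,2) = 15! / (2! × (15-2)!)
         = 15! / (2! × 13!)
         = 105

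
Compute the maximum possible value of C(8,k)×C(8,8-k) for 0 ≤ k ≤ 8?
4,900

Explanation: C(8,k)·C(8,8-k) = C(8,k)², maximised at the centre k = 4: C(8,4)² = 4,900.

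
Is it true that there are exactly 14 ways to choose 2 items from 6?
False

Reasoning: C(6,2) = 15 ≠ 14.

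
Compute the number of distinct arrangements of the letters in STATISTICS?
50,400

Working:
Word has 10 letters (S=3, T=3, A=1, I=2, C=1). Arrangements: 10!/Π(k!) = 50,400.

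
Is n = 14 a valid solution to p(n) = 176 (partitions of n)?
Pentagonal recurrence p(n) = p(n−1) + p(n−2) − p(n−5) − p(n−7) + …: p(14) = p(13) + p(12) − p(9) − p(7) + p(2) = 101 + 77 − 30 − 15 + 2 = 135, which does not equal 176.
Final answer: No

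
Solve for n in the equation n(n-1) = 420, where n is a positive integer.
n² − n − 420 = 0, so n = (1 ± √(1 + 4·420))/2 = (1 ± √1,681)/2 = (1 ± 41)/2, i.e. n = 21 or n = -20. Taking the positive root, n = 21 (check: 21×20 = 420).

Answer: 21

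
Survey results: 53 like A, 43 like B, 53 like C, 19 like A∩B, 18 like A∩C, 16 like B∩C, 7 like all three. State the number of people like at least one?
|A∪B∪C| = 53+43+53-19-18-16+7 = 103.
Final answer: 103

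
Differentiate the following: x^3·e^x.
(3x^2 + x^3)e^x

Product rule: d/dx[x^3]·e^x + x^3·d/dx[e^x] = 3x^{2}e^x + x^3e^x.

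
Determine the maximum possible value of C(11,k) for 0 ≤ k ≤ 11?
Maximum at k = 5 or k = 6: C(11,5) = 462.

Answer: 462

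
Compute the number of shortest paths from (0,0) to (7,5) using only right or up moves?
792

Explanation: Choose 7 rights from 12 moves: C(12,7) = 792.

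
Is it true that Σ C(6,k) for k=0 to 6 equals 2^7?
Binomial theorem: Σ C(6,k) = (1+1)^6 = 2^6 = 64; RHS 2^7 = 128.
Final answer: False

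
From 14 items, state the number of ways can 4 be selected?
C(14,4) = 14! / (4! × (14-4)!)
         = 14! / (4! × 10!)
         = 1,001
Final answer: 1,001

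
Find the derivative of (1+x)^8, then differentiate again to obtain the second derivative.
First derivative: 8(1+x)^{7}. Second derivative: 8·7·(1+x)^{6} = 56(1+x)^{6}.
Final answer: 56(1+x)^6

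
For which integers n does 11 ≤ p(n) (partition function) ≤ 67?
Tabulating p(n) via p(n) = p(n−1) + p(n−2) − p(n−5) − p(n−7) + …: p(5)=7; p(6)=11; p(7)=15; p(8)=22; p(9)=30; p(10)=42; p(11)=56; p(12)=77. So valid n = 6, 7, 8, 9, 10, 11.

Answer: 6, 7, 8, 9, 10, 11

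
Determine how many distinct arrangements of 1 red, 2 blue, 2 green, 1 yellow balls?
180

Working:
Multinomial: 6!/(1! × 2! × 2! × 1!) = 180.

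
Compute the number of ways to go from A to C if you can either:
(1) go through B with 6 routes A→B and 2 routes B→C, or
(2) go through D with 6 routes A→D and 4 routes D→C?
36

Route via B: 6×2=12. Route via D: 6×4=24. Total: 36.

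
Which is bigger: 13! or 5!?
13!

Reasoning: 13!=6,227,020,800, 5!=120. 13! > 5!.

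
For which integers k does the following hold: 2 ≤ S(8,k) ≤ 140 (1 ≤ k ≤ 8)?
2, 7
S(8,1)=1; S(8,2)=127; S(8,3)=966; S(8,4)=1,701; S(8,5)=1,050; S(8,6)=266; S(8,7)=28; S(8,8)=1. So valid k = 2, 7.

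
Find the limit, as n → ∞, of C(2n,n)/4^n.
0

Solution: C(2n,n) ~ 4^n/√(πn), so C(2n,n)/4^n ~ 1/√(πn) → 0.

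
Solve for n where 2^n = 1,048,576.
20

Explanation: 1,048,576 = 1,024 × 1,024 = 2^10 × 2^10 = 2^20, so n = 20.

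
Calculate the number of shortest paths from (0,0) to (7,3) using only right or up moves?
Choose 7 rights from 10 moves: C(10,7) = 120.

Answer: 120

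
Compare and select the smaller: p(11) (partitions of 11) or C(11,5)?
p(11)

Working:
Pentagonal recurrence p(n) = p(n−1) + p(n−2) − p(n−5) − p(n−7) + …: p(11) = p(10) + p(9) − p(6) − p(4) = 42 + 30 − 11 − 5 = 56; C(11,5) = 462.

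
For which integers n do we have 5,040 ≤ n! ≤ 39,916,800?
7, 8, 9, 10, 11
n! is strictly increasing; 7! = 5,040 and 11! = 39,916,800, so valid n = 7, 8, 9, 10, 11.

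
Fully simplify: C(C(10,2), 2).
C(10,2) = 45, then C(45, 2) = 990.
Final answer: 990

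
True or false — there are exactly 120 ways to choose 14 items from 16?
C(16,14) = 120.

Answer: True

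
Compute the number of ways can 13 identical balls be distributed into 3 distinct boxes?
C(13+3-1, 3-1) = C(15, 2) = 105.
Final answer: 105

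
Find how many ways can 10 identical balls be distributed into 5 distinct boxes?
1,001
C(10+5-1, 5-1) = C(14, 4) = 1,001.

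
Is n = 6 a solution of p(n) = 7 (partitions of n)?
No

Reasoning: Pentagonal recurrence p(n) = p(n−1) + p(n−2) − p(n−5) − p(n−7) + …: p(6) = p(5) + p(4) − p(1) = 7 + 5 − 1 = 11, which does not equal 7.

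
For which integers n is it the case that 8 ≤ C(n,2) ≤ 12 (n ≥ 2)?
5

Explanation: C(4,2)=6; C(5,2)=10; C(6,2)=15. So valid n = 5.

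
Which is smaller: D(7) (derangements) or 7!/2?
D(7)

Explanation: D(7) = (7-1)·[D(6) + D(5)] = 6·[265 + 44] = 1,854; 7!/2 = 5,040/2 = 2,520.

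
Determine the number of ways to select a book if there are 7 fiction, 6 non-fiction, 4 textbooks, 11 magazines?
28

Reasoning: By the addition principle: 7 + 6 + 4 + 11 = 28.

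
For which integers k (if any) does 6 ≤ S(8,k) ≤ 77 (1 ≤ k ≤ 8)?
7

Reasoning: S(8,1)=1; S(8,2)=127; S(8,3)=966; S(8,4)=1,701; S(8,5)=1,050; S(8,6)=266; S(8,7)=28; S(8,8)=1. So valid k = 7.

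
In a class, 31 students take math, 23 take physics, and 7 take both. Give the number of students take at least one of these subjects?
47

Working:
|A∪B| = |A|+|B|-|A∩B| = 31+23-7 = 47.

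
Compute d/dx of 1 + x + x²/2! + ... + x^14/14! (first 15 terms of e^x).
1 + x + x²/2! + ... + x^13/13!

Differentiating term by term gives the first 14 terms of e^x.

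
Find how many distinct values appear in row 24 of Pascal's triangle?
Row 24 has entries C(24,0)..C(24,24); by symmetry C(24,k)=C(24,24-k), giving 13 distinct values.

Answer: 13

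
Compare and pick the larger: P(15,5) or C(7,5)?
P(15,5)=360,360, C(7,5)=21.
Final answer: P(15,5)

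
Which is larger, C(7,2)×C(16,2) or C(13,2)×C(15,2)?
C(13,2)×C(15,2)
C(7,2)×C(16,2)=2,520, C(13,2)×C(15,2)=8,190.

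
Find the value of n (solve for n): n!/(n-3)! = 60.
5

n!/(n-3)! = n×(n-1)×(n-2), a product of 3 consecutive integers ≈ (n−1)^3. 60^(1/3) + 1 ≈ 4.9; check n = 5: 5×4×3 = 60 ✓. So n = 5.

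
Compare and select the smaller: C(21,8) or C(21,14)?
C(21,14)

Explanation: C(21,8)=203,490, C(21,14)=116,280.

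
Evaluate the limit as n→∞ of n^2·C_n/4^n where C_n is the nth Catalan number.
∞
C_n ~ 4^n/(n^(3/2)√π), so n^2·C_n/4^n ~ n^(2 − 3/2)/√π → ∞.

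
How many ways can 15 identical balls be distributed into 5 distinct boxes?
3,876

C(15+5-1, 5-1) = C(19, 4) = 3,876.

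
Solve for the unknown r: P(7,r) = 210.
3

Reasoning: P(7,r) = 7·6·…·(7−r+1), a product of r factors. Multiplying down from 7: 7 = 7; 7·6 = 42; 7·6·5 = 210 ✓ (3 factors). So r = 3.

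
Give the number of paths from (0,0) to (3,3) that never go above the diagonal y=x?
Counted by the Catalan number C_3: C_3 = C(6,3)/(3+1) = 20/4 = 5.

Answer: 5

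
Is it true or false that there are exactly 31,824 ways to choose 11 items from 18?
True

Explanation: C(18,11) = 31,824.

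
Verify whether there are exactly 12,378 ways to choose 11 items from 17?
C(17,11) = 12,376 ≠ 12378.
Final answer: False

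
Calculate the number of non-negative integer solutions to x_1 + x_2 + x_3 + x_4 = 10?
286

Working:
C(10+4-1, 4-1) = 286.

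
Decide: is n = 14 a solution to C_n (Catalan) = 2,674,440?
C_14 = C(28,14)/(14+1) = 40,116,600/15 = 2,674,440, which equals 2,674,440.

Answer: Yes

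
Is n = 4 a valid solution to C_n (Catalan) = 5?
No

Working:
C_4 = C(8,4)/(4+1) = 70/5 = 14, which does not equal 5.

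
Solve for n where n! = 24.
4

n! is strictly increasing. 2! = 2, 3! = 6, 4! = 24 ✓. So n = 4.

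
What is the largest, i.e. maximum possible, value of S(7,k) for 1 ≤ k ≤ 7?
350

Explanation: Row S(7,k) for k = 1..7 (via S(n,k) = k·S(n−1,k) + S(n−1,k−1)): 1, 63, 301, 350, 140, 21, 1. The row is unimodal; maximum at k = 4: 350.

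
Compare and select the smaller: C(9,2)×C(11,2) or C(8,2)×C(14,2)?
C(9,2)×C(11,2)

Working:
C(9,2)×C(11,2)=1,980, C(8,2)×C(14,2)=2,548.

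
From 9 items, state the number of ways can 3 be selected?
84

Solution: C(9,3) = 9! / (3! × (9-3)!)
         = 9! / (3! × 6!)
         = 84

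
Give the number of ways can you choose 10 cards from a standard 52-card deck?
15,820,024,220

Explanation: C(52,10) = 15,820,024,220.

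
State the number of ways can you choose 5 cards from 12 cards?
792

Explanation: C(12,5) = 12! / (5! × (12-5)!)
         = 12! / (5! × 7!)
         = 792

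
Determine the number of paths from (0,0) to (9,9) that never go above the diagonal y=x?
4,862

Explanation: Counted by the Catalan number C_9: C_9 = C(18,9)/(9+1) = 48,620/10 = 4,862.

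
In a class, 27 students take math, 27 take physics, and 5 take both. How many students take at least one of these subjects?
49

Explanation: |A∪B| = |A|+|B|-|A∩B| = 27+27-5 = 49.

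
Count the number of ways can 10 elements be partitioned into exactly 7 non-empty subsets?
5,880

Working:
This equals S(10,7), the Stirling number of the 2nd kind.
Using the Stirling recurrence: S(n,k) = k·S(n-1,k) + S(n-1,k-1)
S(10,7) = 7·S(9,7) + S(9,6)
         = 7·462 + 2646
         = 3234 + 2646
         = 5,880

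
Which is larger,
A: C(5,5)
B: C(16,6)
B

A=C(5,5)=1, B=C(16,6)=8,008.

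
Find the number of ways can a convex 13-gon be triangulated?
58,786

Solution: Using the Catalan number formula: C_n = C(2n, n) / (n+1)
C_11 = C(22, 11) / (11+1)
     = 705432 / 12
     = 58,786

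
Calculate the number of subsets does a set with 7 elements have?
Each element can be included or excluded: 2^7 = 128.

Answer: 128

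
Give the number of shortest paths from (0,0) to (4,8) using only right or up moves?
495

Choose 4 rights from 12 moves: C(12,4) = 495.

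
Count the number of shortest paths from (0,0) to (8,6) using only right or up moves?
3,003

Reasoning: Choose 8 rights from 14 moves: C(14,8) = 3,003.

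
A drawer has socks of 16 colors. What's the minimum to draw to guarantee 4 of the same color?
49

Working:
Worst case: 3 of each = 48. One more: 49.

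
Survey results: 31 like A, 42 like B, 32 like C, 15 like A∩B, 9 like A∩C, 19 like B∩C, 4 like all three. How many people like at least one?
66

Working:
|A∪B∪C| = 31+42+32-15-9-19+4 = 66.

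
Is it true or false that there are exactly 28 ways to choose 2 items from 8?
True

Explanation: C(8,2) = 28.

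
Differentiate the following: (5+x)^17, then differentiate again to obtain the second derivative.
272(5+x)^15
First derivative: 17(5+x)^{16}. Second derivative: 17·16·(5+x)^{15} = 272(5+x)^{15}.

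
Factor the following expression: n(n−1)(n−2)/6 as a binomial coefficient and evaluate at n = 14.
C(n,3); C(14,3) = 364
n(n−1)(n−2)/6 = n!/(3!(n−3)!) = C(n,3). At n = 14: C(14,3) = 364.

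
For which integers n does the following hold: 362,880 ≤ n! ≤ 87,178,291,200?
9, 10, 11, 12, 13, 14

Reasoning: n! is strictly increasing; 9! = 362,880 and 14! = 87,178,291,200, so valid n = 9, 10, 11, 12, 13, 14.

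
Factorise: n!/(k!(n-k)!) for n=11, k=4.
C(11,4) = 330

This is the binomial coefficient C(11,4) = 330.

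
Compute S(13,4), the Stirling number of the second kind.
2,532,530
Using the Stirling recurrence: S(n,k) = k·S(n-1,k) + S(n-1,k-1)
S(13,4) = 4·S(12,4) + S(12,3)
         = 4·611501 + 86526
         = 2446004 + 86526
         = 2,532,530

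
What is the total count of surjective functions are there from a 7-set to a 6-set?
15,120

Reasoning: Onto functions = 6! × S(7,6)
First compute S(7,6) via recurrence:
Using the Stirling recurrence: S(n,k) = k·S(n-1,k) + S(n-1,k-1)
S(7,6) = 6·S(6,6) + S(6,5)
         = 6·1 + 15
         = 6 + 15
         = 21
Then: 720 × 21 = 15,120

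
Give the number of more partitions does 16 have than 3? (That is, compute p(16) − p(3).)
Pentagonal recurrence p(n) = p(n−1) + p(n−2) − p(n−5) − p(n−7) + …: p(16) = p(15) + p(14) − p(11) − p(9) + p(4) + p(1) = 176 + 135 − 56 − 30 + 5 + 1 = 231.
p(3) = p(2) + p(1) = 2 + 1 = 3.
Difference = 231 − 3 = 228.

Answer: 228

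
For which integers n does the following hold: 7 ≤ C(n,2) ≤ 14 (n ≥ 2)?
5

Reasoning: C(4,2)=6; C(5,2)=10; C(6,2)=15. So valid n = 5.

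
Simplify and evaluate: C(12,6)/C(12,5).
C(n,k+1)/C(n,k) = (n−k)/(k+1). Here (12−5)/(5+1) = 7/6 = 7/6.
Final answer: 7/6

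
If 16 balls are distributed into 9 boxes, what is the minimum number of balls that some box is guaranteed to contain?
2
Pigeonhole: ⌈16/9⌉ = 2.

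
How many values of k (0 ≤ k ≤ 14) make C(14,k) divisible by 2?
Checking C(14,k) mod 2 for k = 0..14: divisible at k = 1, 3, 5, 7, 9, 11, 13. That's 7 values.

Answer: 7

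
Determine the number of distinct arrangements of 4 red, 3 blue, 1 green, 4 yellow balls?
Multinomial: 12!/(4! × 3! × 1! × 4!) = 138,600.
Final answer: 138,600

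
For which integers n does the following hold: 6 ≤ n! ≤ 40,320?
3, 4, 5, 6, 7, 8

Reasoning: n! is strictly increasing; 3! = 6 and 8! = 40,320, so valid n = 3, 4, 5, 6, 7, 8.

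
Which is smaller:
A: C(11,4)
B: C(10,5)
B

Explanation: A=C(11,4)=330, B=C(10,5)=252.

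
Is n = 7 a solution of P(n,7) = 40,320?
No

Reasoning: P(7,7) = 7·6·5·4·3·2·1 = 5,040, which does not equal 40,320.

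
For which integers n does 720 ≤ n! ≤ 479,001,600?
6, 7, 8, 9, 10, 11, 12

Solution: n! is strictly increasing; 6! = 720 and 12! = 479,001,600, so valid n = 6, 7, 8, 9, 10, 11, 12.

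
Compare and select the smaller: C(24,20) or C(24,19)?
C(24,20)

C(24,20)=10,626, C(24,19)=42,504.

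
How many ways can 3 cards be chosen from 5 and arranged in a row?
60

Reasoning: P(5,3) = 5!/(5-3)! = 60.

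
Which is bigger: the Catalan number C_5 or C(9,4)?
C(9,4)

C_5 = C(10,5)/(5+1) = 252/6 = 42; C(9,4) = 126.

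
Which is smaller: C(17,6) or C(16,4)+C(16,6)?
C(16,4)+C(16,6)

Explanation: C(17,6)=12,376; C(16,4)+C(16,6)=1,820+8,008=9,828.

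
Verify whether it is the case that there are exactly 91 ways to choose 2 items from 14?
True

Reasoning: C(14,2) = 91.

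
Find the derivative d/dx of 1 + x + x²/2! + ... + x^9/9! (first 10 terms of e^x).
1 + x + x²/2! + ... + x^8/8!

Working:
Differentiating term by term gives the first 9 terms of e^x.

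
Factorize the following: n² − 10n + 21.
Seek roots whose sum is 10 and product is 21: (3, 7). So n² − 10n + 21 = (n − 3)(n − 7).

Answer: (n − 3)(n − 7)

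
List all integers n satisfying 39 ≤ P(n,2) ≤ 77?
7, 8, 9

Explanation: P(6,2)=30; P(7,2)=42; P(8,2)=56; P(9,2)=72; P(10,2)=90. So valid n = 7, 8, 9.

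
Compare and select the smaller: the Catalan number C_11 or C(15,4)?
C_11 = C(22,11)/(11+1) = 705,432/12 = 58,786; C(15,4) = 1,365.

Answer: C(15,4)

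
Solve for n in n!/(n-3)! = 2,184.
14

Reasoning: n!/(n-3)! = n×(n-1)×(n-2), a product of 3 consecutive integers ≈ (n−1)^3. 2,184^(1/3) + 1 ≈ 14.0; check n = 14: 14×13×12 = 2,184 ✓. So n = 14.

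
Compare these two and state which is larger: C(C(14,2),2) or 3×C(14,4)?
C(C(14,2),2)

Explanation: C(C(14,2),2)=4,095, 3×C(14,4)=3,003.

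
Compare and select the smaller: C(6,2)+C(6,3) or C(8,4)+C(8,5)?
C(6,2)+C(6,3)

Working:
First=35, Second=126.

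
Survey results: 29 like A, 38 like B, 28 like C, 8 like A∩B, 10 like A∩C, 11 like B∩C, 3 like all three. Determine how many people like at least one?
69

|A∪B∪C| = 29+38+28-8-10-11+3 = 69.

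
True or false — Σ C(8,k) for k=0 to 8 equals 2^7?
False
Binomial theorem: Σ C(8,k) = (1+1)^8 = 2^8 = 256; RHS 2^7 = 128.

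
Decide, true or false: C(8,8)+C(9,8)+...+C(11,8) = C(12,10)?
False

Hockey stick identity gives Σ = C(12,9) = 220; RHS C(12,10) = 66.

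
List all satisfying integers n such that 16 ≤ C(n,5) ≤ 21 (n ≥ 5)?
7

Reasoning: C(6,5)=6; C(7,5)=21; C(8,5)=56. So valid n = 7.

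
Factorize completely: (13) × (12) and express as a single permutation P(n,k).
P(13,2) = 13!/(11)!

Product of 2 consecutive descending integers starting at 13: P(13,2) = 13!/11! = 156.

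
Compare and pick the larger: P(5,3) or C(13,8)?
C(13,8)

Explanation: P(5,3)=60, C(13,8)=1,287.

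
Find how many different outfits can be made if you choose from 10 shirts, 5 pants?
50

Solution: By the multiplication principle: 10 × 5 = 50.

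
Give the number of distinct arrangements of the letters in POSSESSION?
75,600

Word has 10 letters (P=1, O=2, S=4, E=1, I=1, N=1). Arrangements: 10!/Π(k!) = 75,600.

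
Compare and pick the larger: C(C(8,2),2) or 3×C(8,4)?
C(C(8,2),2)

Explanation: C(C(8,2),2)=378, 3×C(8,4)=210.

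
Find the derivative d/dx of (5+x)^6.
6(5+x)^5

Solution: Using the power rule: d/dx (5+x)^6 = 6(5+x)^{5}.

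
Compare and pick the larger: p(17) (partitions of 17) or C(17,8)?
C(17,8)

Reasoning: Pentagonal recurrence p(n) = p(n−1) + p(n−2) − p(n−5) − p(n−7) + …: p(17) = p(16) + p(15) − p(12) − p(10) + p(5) + p(2) = 231 + 176 − 77 − 42 + 7 + 2 = 297; C(17,8) = 24,310.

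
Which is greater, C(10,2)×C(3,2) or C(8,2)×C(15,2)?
C(10,2)×C(3,2)=135, C(8,2)×C(15,2)=2,940.
Final answer: C(8,2)×C(15,2)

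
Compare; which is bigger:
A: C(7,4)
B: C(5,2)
A

Explanation: A=C(7,4)=35, B=C(5,2)=10.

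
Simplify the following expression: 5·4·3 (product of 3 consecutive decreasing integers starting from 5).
60

Explanation: This is P(5,3) = 5!/(2)! = 60.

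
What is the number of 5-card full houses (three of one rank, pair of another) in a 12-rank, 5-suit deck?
Triple rank: 12. Triple suits: C(5,3)=10. Pair rank: 11. Pair suits: C(5,2)=10. Total: 13,200.

Answer: 13,200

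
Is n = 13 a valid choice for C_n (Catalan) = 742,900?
Yes
C_13 = C(26,13)/(13+1) = 10,400,600/14 = 742,900, which equals 742,900.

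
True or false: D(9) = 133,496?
True

Reasoning: Derangements of 9 elements: D(9) = (9-1)·[D(8) + D(7)] = 8·[14,833 + 1,854] = 133,496.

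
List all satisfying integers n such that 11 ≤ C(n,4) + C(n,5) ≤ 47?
6
C(5,4)+C(5,5)=6; C(6,4)+C(6,5)=21; C(7,4)+C(7,5)=56. So valid n = 6.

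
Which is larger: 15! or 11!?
15!

Explanation: 15!=1,307,674,368,000, 11!=39,916,800. 15! > 11!.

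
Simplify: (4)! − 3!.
18

(4)! − 3! = (4)·3! − 3! = (4−1)·3! = 3·3! = 18.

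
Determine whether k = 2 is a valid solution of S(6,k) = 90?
No

Working:
S(6,2) = 2·S(5,2) + S(5,1) = 2·15 + 1 = 31, which does not equal 90.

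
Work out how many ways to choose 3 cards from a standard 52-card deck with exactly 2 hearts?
3,042

Explanation: 13 hearts and 39 non-hearts: C(13,2) × C(39,1) = 78 × 39 = 3,042.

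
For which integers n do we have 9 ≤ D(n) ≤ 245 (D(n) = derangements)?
4, 5

Using D(n) = (n−1)[D(n−1) + D(n−2)] with D(1)=0, D(2)=1: D(3)=2; D(4)=9; D(5)=44; D(6)=265. So valid n = 4, 5.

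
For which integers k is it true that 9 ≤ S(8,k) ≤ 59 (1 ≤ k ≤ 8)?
7

Solution: S(8,1)=1; S(8,2)=127; S(8,3)=966; S(8,4)=1,701; S(8,5)=1,050; S(8,6)=266; S(8,7)=28; S(8,8)=1. So valid k = 7.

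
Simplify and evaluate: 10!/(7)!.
720

Working:
This equals 10×9×8 = 720.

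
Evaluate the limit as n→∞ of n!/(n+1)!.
0

n!/(n+1)! = 1/[(n+1)] → 0 as n → ∞.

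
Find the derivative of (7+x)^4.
Using the power rule: d/dx (7+x)^4 = 4(7+x)^{3}.
Final answer: 4(7+x)^3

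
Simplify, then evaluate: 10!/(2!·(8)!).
45

Reasoning: This is C(10,2) = 45.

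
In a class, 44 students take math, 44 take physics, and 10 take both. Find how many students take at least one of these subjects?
78

Reasoning: |A∪B| = |A|+|B|-|A∩B| = 44+44-10 = 78.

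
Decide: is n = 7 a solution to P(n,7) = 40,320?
No

Solution: P(7,7) = 7·6·5·4·3·2·1 = 5,040, which does not equal 40,320.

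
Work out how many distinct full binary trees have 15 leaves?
2,674,440

Working:
Using the Catalan number formula: C_n = C(2n, n) / (n+1)
C_14 = C(28, 14) / (14+1)
     = 40116600 / 15
     = 2,674,440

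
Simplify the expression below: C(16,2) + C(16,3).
680
By Pascal's identity: C(17,3) = 680.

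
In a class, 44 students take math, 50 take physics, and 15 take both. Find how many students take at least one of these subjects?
79

|A∪B| = |A|+|B|-|A∩B| = 44+50-15 = 79.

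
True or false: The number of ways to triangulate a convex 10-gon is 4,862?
Triangulations of a convex 10-gon are counted by the Catalan number C_8: C_8 = C(16,8)/(8+1) = 12,870/9 = 1,430.

Answer: False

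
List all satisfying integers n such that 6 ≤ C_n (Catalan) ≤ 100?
C_3=5; C_4=14; C_5=42; C_6=132. So valid n = 4, 5.
Final answer: 4, 5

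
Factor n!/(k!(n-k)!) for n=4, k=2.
C(4,2) = 6

Solution: This is the binomial coefficient C(4,2) = 6.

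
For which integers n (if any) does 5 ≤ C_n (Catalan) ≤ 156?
3, 4, 5, 6

Explanation: C_2=2; C_3=5; C_4=14; C_5=42; C_6=132; C_7=429. So valid n = 3, 4, 5, 6.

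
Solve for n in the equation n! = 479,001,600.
12
n! is strictly increasing. 10! = 3,628,800, 11! = 39,916,800, 12! = 479,001,600 ✓. So n = 12.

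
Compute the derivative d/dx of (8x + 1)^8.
Chain rule: 8(8x+1)^{7} × 8 = 64(8x+1)^{7}.
Final answer: 64(8x + 1)^7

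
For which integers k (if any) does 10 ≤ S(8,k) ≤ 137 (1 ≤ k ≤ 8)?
2, 7

S(8,1)=1; S(8,2)=127; S(8,3)=966; S(8,4)=1,701; S(8,5)=1,050; S(8,6)=266; S(8,7)=28; S(8,8)=1. So valid k = 2, 7.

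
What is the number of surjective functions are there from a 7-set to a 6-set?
15,120

Explanation: Onto functions = 6! × S(7,6)
First compute S(7,6) via recurrence:
Using the Stirling recurrence: S(n,k) = k·S(n-1,k) + S(n-1,k-1)
S(7,6) = 6·S(6,6) + S(6,5)
         = 6·1 + 15
         = 6 + 15
         = 21
Then: 720 × 21 = 15,120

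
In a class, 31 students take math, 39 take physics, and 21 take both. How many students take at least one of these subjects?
|A∪B| = |A|+|B|-|A∩B| = 31+39-21 = 49.

Answer: 49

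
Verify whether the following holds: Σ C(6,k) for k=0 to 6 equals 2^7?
False

Reasoning: Binomial theorem: Σ C(6,k) = (1+1)^6 = 2^6 = 64; RHS 2^7 = 128.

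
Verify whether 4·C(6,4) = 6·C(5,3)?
True

Reasoning: Absorption identity k·C(n,k) = n·C(n-1,k-1). LHS = 4·15 = 60; RHS = 6·10 = 60.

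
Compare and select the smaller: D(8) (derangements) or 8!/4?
8!/4

Explanation: D(8) = (8-1)·[D(7) + D(6)] = 7·[1,854 + 265] = 14,833; 8!/4 = 40,320/4 = 10,080.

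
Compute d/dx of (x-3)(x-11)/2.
(2x - 14)/2

Working:
d/dx[(x-3)(x-11)] = (x-11) + (x-3) = 2x - 14. Dividing by 2 gives (2x - 14)/2.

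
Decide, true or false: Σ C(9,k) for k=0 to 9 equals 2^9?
Binomial theorem: Σ C(9,k) = (1+1)^9 = 2^9 = 512; RHS 2^9 = 512.

Answer: True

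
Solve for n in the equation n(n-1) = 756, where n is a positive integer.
n² − n − 756 = 0, so n = (1 ± √(1 + 4·756))/2 = (1 ± √3,025)/2 = (1 ± 55)/2, i.e. n = 28 or n = -27. Taking the positive root, n = 28 (check: 28×27 = 756).
Final answer: 28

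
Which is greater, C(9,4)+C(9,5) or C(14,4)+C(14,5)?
C(14,4)+C(14,5)
First=252, Second=3,003.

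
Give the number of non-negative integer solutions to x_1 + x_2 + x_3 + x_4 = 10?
C(10+4-1, 4-1) = 286.
Final answer: 286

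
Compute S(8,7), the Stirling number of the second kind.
Using the Stirling recurrence: S(n,k) = k·S(n-1,k) + S(n-1,k-1)
S(8,7) = 7·S(7,7) + S(7,6)
         = 7·1 + 21
         = 7 + 21
         = 28
Final answer: 28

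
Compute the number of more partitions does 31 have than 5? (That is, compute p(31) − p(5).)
Pentagonal recurrence p(n) = p(n−1) + p(n−2) − p(n−5) − p(n−7) + …: p(31) = p(30) + p(29) − p(26) − p(24) + p(19) + p(16) − p(9) − p(5) = 5,604 + 4,565 − 2,436 − 1,575 + 490 + 231 − 30 − 7 = 6,842.
p(5) = p(4) + p(3) − p(0) = 5 + 3 − 1 = 7.
Difference = 6,842 − 7 = 6,835.
Final answer: 6,835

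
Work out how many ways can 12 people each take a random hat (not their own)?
176,214,841
Using D(n) = (n-1)[D(n-1) + D(n-2)]:
D(12) = (12-1) × [D(11) + D(10)]
      = 11 × [14684570 + 1334961]
      = 11 × 16019531
      = 176,214,841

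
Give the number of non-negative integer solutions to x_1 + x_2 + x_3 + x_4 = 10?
C(10+4-1, 4-1) = 286.

Answer: 286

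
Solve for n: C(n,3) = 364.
14

Reasoning: C(n,3) = n(n−1)(n−2)/3! is increasing in n, and n(n−1)(n−2) = 3!·364 = 2,184 ≈ (n−1)^3 gives n ≈ 14.0. Check: C(12,3) = 220, C(13,3) = 286, C(14,3) = 364 ✓. So n = 14.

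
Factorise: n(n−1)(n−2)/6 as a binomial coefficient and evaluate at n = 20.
C(n,3); C(20,3) = 1,140

n(n−1)(n−2)/6 = n!/(3!(n−3)!) = C(n,3). At n = 20: C(20,3) = 1,140.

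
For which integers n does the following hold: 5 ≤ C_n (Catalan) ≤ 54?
3, 4, 5

Explanation: C_2=2; C_3=5; C_4=14; C_5=42; C_6=132. So valid n = 3, 4, 5.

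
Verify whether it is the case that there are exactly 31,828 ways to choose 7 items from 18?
C(18,7) = 31,824 ≠ 31828.
Final answer: False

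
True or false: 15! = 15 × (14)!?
True

By definition n! = n × (n-1)!, so 15! = 15 × 14!.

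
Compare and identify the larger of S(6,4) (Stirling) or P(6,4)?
S(6,4) = 4·S(5,4) + S(5,3) = 4·10 + 25 = 65; P(6,4) = 360.
Final answer: P(6,4)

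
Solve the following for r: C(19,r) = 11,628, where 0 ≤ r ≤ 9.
5

C(19,r) is increasing for 0 ≤ r ≤ 9. Stepping up (C(19,r+1) = C(19,r)·(19−r)/(r+1)): C(19,1) = 19, C(19,2) = 171, C(19,3) = 969, C(19,4) = 3,876, C(19,5) = 11,628 ✓. So r = 5.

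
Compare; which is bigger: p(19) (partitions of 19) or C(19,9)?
C(19,9)

Explanation: Pentagonal recurrence p(n) = p(n−1) + p(n−2) − p(n−5) − p(n−7) + …: p(19) = p(18) + p(17) − p(14) − p(12) + p(7) + p(4) = 385 + 297 − 135 − 77 + 15 + 5 = 490; C(19,9) = 92,378.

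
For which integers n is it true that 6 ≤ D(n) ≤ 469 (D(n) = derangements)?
Using D(n) = (n−1)[D(n−1) + D(n−2)] with D(1)=0, D(2)=1: D(3)=2; D(4)=9; D(5)=44; D(6)=265; D(7)=1,854. So valid n = 4, 5, 6.

Answer: 4, 5, 6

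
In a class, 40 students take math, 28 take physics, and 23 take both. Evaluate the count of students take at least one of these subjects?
45
|A∪B| = |A|+|B|-|A∩B| = 40+28-23 = 45.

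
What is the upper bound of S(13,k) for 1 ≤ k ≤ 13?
9,321,312

Working:
Row S(13,k) for k = 1..13 (via S(n,k) = k·S(n−1,k) + S(n−1,k−1)): 1, 4,095, 261,625, 2,532,530, 7,508,501, 9,321,312, 5,715,424, 1,899,612, 359,502, 39,325, 2,431, 78, 1. The row is unimodal; maximum at k = 6: 9,321,312.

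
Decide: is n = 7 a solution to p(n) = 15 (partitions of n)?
Yes

Explanation: Pentagonal recurrence p(n) = p(n−1) + p(n−2) − p(n−5) − p(n−7) + …: p(7) = p(6) + p(5) − p(2) − p(0) = 11 + 7 − 2 − 1 = 15, which equals 15.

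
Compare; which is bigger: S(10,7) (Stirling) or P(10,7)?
P(10,7)

Solution: S(10,7) = 7·S(9,7) + S(9,6) = 7·462 + 2,646 = 5,880; P(10,7) = 604,800.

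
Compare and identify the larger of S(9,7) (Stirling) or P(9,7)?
S(9,7) = 7·S(8,7) + S(8,6) = 7·28 + 266 = 462; P(9,7) = 181,440.

Answer: P(9,7)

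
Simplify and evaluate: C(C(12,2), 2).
2,145
C(12,2) = 66, then C(66, 2) = 2,145.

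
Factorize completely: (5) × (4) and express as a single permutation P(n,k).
P(5,2) = 5!/(3)!

Product of 2 consecutive descending integers starting at 5: P(5,2) = 5!/3! = 20.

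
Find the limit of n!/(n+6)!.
n!/(n+6)! = 1/[(n+1)(n+2)···(n+6)] → 0 as n → ∞.
Final answer: 0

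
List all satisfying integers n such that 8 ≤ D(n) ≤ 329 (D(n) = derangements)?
4, 5, 6

Using D(n) = (n−1)[D(n−1) + D(n−2)] with D(1)=0, D(2)=1: D(3)=2; D(4)=9; D(5)=44; D(6)=265; D(7)=1,854. So valid n = 4, 5, 6.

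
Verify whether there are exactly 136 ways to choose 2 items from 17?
True

Working:
C(17,2) = 136.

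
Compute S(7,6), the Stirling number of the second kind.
21

Reasoning: Using the Stirling recurrence: S(n,k) = k·S(n-1,k) + S(n-1,k-1)
S(7,6) = 6·S(6,6) + S(6,5)
         = 6·1 + 15
         = 6 + 15
         = 21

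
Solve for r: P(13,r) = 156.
2

Working:
P(13,r) = 13·12·…·(13−r+1), a product of r factors. Multiplying down from 13: 13 = 13; 13·12 = 156 ✓ (2 factors). So r = 2.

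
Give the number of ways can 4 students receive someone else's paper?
9

Reasoning: Using D(n) = (n-1)[D(n-1) + D(n-2)]:
D(4) = (4-1) × [D(3) + D(2)]
      = 3 × [2 + 1]
      = 3 × 3
      = 9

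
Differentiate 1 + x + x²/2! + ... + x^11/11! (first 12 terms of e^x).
1 + x + x²/2! + ... + x^10/10!

Explanation: Differentiating term by term gives the first 11 terms of e^x.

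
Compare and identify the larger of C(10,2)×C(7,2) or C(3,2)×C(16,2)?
C(10,2)×C(7,2)

Working:
C(10,2)×C(7,2)=945, C(3,2)×C(16,2)=360.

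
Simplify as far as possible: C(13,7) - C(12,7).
924

Explanation: C(13,7) - C(12,7) = C(12,6) = 924.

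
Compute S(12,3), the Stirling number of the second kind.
86,526
Using the Stirling recurrence: S(n,k) = k·S(n-1,k) + S(n-1,k-1)
S(12,3) = 3·S(11,3) + S(11,2)
         = 3·28501 + 1023
         = 85503 + 1023
         = 86,526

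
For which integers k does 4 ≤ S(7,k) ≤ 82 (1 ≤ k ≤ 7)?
2, 6

S(7,1)=1; S(7,2)=63; S(7,3)=301; S(7,4)=350; S(7,5)=140; S(7,6)=21; S(7,7)=1. So valid k = 2, 6.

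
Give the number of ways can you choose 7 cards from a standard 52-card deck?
C(52,7) = 133,784,560.

Answer: 133,784,560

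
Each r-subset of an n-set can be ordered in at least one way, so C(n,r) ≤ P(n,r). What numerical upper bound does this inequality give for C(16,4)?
43,680

Explanation: P(16,4) = 16·15·14·13 = 43,680, so C(16,4) ≤ 43,680. (The bound is loose by a factor of 4! = 24: C(16,4) = 43,680/24 = 1,820.)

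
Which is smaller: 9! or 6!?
6!

Working:
9!=362,880, 6!=720. 9! > 6!.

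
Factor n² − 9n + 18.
(n − 3)(n − 6)

Solution: Seek roots whose sum is 9 and product is 18: (3, 6). So n² − 9n + 18 = (n − 3)(n − 6).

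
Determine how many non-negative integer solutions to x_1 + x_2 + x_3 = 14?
120

Working:
C(14+3-1, 3-1) = 120.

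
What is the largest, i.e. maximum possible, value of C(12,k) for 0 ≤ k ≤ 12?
924

Explanation: Maximum at k = 6: C(12,6) = 924.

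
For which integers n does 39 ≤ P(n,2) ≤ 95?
7, 8, 9, 10

Working:
P(6,2)=30; P(7,2)=42; P(8,2)=56; P(9,2)=72; P(10,2)=90; P(11,2)=110. So valid n = 7, 8, 9, 10.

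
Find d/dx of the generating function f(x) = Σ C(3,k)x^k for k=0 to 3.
Σ k·C(3,k)x^(k-1) for k=1 to 3
Term-by-term differentiation gives Σ k·C(3,k)x^{k-1} for k=1 to 3.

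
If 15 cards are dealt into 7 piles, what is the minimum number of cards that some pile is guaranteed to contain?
3

Reasoning: Pigeonhole: ⌈15/7⌉ = 3.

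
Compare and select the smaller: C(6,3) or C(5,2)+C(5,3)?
Equal

Solution: By Pascal's identity: C(6,3) = C(5,2)+C(5,3) = 20. Equal.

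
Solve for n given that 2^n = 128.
7

Reasoning: 2^7 = 128, so n = 7.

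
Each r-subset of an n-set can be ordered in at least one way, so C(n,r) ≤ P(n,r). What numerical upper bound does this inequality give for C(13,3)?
1,716
P(13,3) = 13·12·11 = 1,716, so C(13,3) ≤ 1,716. (The bound is loose by a factor of 3! = 6: C(13,3) = 1,716/6 = 286.)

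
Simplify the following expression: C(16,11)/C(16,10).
6/11
C(n,k+1)/C(n,k) = (n−k)/(k+1). Here (16−10)/(10+1) = 6/11 = 6/11.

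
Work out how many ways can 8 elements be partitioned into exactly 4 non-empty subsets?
1,701

Reasoning: This equals S(8,4), the Stirling number of the 2nd kind.
Using the Stirling recurrence: S(n,k) = k·S(n-1,k) + S(n-1,k-1)
S(8,4) = 4·S(7,4) + S(7,3)
         = 4·350 + 301
         = 1400 + 301
         = 1,701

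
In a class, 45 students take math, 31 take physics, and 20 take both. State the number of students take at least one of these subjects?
56

|A∪B| = |A|+|B|-|A∩B| = 45+31-20 = 56.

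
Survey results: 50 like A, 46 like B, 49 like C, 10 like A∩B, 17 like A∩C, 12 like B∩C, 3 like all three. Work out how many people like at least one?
109

Explanation: |A∪B∪C| = 50+46+49-10-17-12+3 = 109.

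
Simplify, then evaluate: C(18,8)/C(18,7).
11/8

Reasoning: C(n,k+1)/C(n,k) = (n−k)/(k+1). Here (18−7)/(7+1) = 11/8 = 11/8.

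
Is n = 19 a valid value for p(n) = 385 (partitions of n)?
Pentagonal recurrence p(n) = p(n−1) + p(n−2) − p(n−5) − p(n−7) + …: p(19) = p(18) + p(17) − p(14) − p(12) + p(7) + p(4) = 385 + 297 − 135 − 77 + 15 + 5 = 490, which does not equal 385.
Final answer: No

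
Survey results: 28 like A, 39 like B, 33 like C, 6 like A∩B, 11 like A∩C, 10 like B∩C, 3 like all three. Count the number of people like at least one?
76

Explanation: |A∪B∪C| = 28+39+33-6-11-10+3 = 76.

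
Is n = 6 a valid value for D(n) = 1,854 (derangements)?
No

Reasoning: D(6) = (6-1)·[D(5) + D(4)] = 5·[44 + 9] = 265, which does not equal 1,854.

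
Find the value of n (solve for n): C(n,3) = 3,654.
29
C(n,3) = n(n−1)(n−2)/3! is increasing in n, and n(n−1)(n−2) = 3!·3,654 = 21,924 ≈ (n−1)^3 gives n ≈ 29.0. Check: C(27,3) = 2,925, C(28,3) = 3,276, C(29,3) = 3,654 ✓. So n = 29.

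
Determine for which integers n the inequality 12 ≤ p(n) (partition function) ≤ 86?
7, 8, 9, 10, 11, 12
Tabulating p(n) via p(n) = p(n−1) + p(n−2) − p(n−5) − p(n−7) + …: p(6)=11; p(7)=15; p(8)=22; p(9)=30; p(10)=42; p(11)=56; p(12)=77; p(13)=101. So valid n = 7, 8, 9, 10, 11, 12.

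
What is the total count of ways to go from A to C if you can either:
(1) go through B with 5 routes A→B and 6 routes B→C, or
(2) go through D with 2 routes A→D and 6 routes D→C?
42
Route via B: 5×6=30. Route via D: 2×6=12. Total: 42.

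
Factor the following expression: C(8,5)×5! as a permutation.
P(8,5)

C(8,5)×5! = [8!/(5!(3)!)]×5! = 8!/(3)! = P(8,5) = 6,720.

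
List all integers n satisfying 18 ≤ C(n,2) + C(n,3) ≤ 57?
C(4,2)+C(4,3)=10; C(5,2)+C(5,3)=20; C(6,2)+C(6,3)=35; C(7,2)+C(7,3)=56; C(8,2)+C(8,3)=84. So valid n = 5, 6, 7.

Answer: 5, 6, 7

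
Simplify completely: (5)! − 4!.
96

(5)! − 4! = (5)·4! − 4! = (5−1)·4! = 4·4! = 96.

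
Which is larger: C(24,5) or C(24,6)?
C(24,5)=42,504, C(24,6)=134,596.

Answer: C(24,6)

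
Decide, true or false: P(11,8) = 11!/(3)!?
True

Explanation: Permutation formula P(n,k) = n!/(n-k)!: 11!/3! = 39,916,800/6 = 6,652,800 = P(11,8). The statement holds.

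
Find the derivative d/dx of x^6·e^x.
(6x^5 + x^6)e^x

Solution: Product rule: d/dx[x^6]·e^x + x^6·d/dx[e^x] = 6x^{5}e^x + x^6e^x.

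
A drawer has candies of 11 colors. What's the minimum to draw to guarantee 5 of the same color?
Worst case: 4 of each = 44. One more: 45.

Answer: 45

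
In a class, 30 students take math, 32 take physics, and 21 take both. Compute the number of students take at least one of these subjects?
41

Reasoning: |A∪B| = |A|+|B|-|A∩B| = 30+32-21 = 41.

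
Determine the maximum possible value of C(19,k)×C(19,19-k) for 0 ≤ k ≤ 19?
C(19,k)·C(19,19-k) = C(19,k)², maximised at the centre k = 9: C(19,9)² = 8,533,694,884.
Final answer: 8,533,694,884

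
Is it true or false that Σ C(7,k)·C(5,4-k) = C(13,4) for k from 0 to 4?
Vandermonde's identity gives C(12,4) = 495; RHS C(13,4) = 715.

Answer: False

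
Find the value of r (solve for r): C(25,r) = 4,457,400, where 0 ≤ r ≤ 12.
11

C(25,r) is increasing for 0 ≤ r ≤ 12. Stepping up (C(25,r+1) = C(25,r)·(25−r)/(r+1)): C(25,1) = 25, C(25,2) = 300, C(25,3) = 2,300, C(25,4) = 12,650, C(25,5) = 53,130, C(25,6) = 177,100, C(25,7) = 480,700, C(25,8) = 1,081,575, C(25,9) = 2,042,975, C(25,10) = 3,268,760, C(25,11) = 4,457,400 ✓. So r = 11.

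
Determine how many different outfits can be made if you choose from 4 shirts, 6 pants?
By the multiplication principle: 4 × 6 = 24.
Final answer: 24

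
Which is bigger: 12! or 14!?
14!

Solution: 12!=479,001,600, 14!=87,178,291,200. 14! > 12!.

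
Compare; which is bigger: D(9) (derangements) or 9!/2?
9!/2
D(9) = (9-1)·[D(8) + D(7)] = 8·[14,833 + 1,854] = 133,496; 9!/2 = 362,880/2 = 181,440.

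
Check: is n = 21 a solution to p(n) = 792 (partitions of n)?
Yes

Reasoning: Pentagonal recurrence p(n) = p(n−1) + p(n−2) − p(n−5) − p(n−7) + …: p(21) = p(20) + p(19) − p(16) − p(14) + p(9) + p(6) = 627 + 490 − 231 − 135 + 30 + 11 = 792, which equals 792.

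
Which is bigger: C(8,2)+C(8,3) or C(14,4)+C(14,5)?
C(14,4)+C(14,5)
First=84, Second=3,003.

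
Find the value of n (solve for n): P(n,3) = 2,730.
15

Working:
P(n,3) = n(n−1)(n−2) is increasing in n; n(n−1)(n−2) ≈ (n−1)^3 = 2,730 gives n ≈ 15.0. Check: P(13,3) = 1,716, P(14,3) = 2,184, P(15,3) = 2,730 ✓. So n = 15.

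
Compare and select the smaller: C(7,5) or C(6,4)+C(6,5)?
Equal
By Pascal's identity: C(7,5) = C(6,4)+C(6,5) = 21. Equal.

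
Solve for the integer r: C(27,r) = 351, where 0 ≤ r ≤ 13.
2

Explanation: C(27,r) is increasing for 0 ≤ r ≤ 13. Stepping up (C(27,r+1) = C(27,r)·(27−r)/(r+1)): C(27,1) = 27, C(27,2) = 351 ✓. So r = 2.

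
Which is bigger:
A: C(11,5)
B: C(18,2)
A

Working:
A=C(11,5)=462, B=C(18,2)=153.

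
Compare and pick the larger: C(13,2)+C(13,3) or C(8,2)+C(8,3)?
First=364, Second=84.

Answer: C(13,2)+C(13,3)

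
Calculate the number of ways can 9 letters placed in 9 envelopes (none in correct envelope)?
133,496

Using D(n) = (n-1)[D(n-1) + D(n-2)]:
D(9) = (9-1) × [D(8) + D(7)]
      = 8 × [14833 + 1854]
      = 8 × 16687
      = 133,496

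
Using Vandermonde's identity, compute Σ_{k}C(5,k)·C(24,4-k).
23,751

Explanation: = C(5+24,4) = C(29,4) = 23,751.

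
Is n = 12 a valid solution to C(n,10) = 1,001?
No

Solution: C(12,10) = 12·11·10·9·8·7·6·5·4·3/10! = 239,500,800/3,628,800 = 66, which does not equal 1,001.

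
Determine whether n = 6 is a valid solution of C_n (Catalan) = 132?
Yes

Explanation: C_6 = C(12,6)/(6+1) = 924/7 = 132, which equals 132.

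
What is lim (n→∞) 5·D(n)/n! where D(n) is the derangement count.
5/e
D(n)/n! → 1/e, so 5·D(n)/n! → 5/e.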